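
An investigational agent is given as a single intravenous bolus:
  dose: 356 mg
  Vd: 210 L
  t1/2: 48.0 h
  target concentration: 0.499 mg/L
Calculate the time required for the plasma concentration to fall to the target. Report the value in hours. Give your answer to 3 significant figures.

C₀ = Dose / Vd = 356.0 / 210 = 1.695 mg/L
k = ln2 / t½ = 0.693147 / 48.0 = 0.01444 h⁻¹
t = ln(C₀ / C) / k = ln(1.695 / 0.499) / 0.01444
  = ln(3.397) / 0.01444 = 1.223 / 0.01444 = 84.70 h

84.7 h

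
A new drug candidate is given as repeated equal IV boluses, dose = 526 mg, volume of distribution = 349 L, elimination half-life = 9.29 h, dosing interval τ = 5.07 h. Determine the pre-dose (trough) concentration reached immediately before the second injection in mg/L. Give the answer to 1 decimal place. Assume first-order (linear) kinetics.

1.0 mg/L

C₀ per dose = Dose / Vd = 526 / 349 = 1.507 mg/L
k = ln2 / t½ = 0.693147 / 9.29 = 0.07461 h⁻¹
Fraction remaining after one interval: r = e^(−kτ) = e^(−0.07461 × 5.07) = 0.6850
Before dose 2, 1 dose has been given (aged 1τ).
C_trough = C₀ × r = 1.507 × 0.6850 = 1.032 mg/L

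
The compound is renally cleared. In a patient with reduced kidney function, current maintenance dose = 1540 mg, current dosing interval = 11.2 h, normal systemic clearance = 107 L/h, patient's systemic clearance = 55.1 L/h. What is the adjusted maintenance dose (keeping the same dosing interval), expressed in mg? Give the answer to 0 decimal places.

To keep the same average steady-state level, dosing rate must scale with clearance.
CL ratio = 55.1 / 107 = 0.5150
New dose (same interval) = 1540 × 0.5150 = 793.1 mg

793 mg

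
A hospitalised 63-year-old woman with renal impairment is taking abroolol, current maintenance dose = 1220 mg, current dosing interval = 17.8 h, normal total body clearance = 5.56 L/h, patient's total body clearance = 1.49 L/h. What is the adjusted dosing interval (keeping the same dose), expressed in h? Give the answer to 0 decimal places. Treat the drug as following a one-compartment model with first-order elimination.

To keep the same average steady-state level, dosing rate must scale with clearance.
CL ratio = 1.49 / 5.56 = 0.2680
New interval (same dose) = 17.8 / 0.2680 = 66.42 h

66 h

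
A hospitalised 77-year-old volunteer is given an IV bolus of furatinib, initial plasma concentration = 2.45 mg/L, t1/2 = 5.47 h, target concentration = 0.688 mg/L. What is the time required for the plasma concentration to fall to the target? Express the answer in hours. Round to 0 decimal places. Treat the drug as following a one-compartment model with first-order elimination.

k = ln2 / t½ = 0.693147 / 5.47 = 0.1267 h⁻¹
t = ln(C₀ / C) / k = ln(2.450 / 0.688) / 0.1267
  = ln(3.561) / 0.1267 = 1.270 / 0.1267 = 10.02 h

10 h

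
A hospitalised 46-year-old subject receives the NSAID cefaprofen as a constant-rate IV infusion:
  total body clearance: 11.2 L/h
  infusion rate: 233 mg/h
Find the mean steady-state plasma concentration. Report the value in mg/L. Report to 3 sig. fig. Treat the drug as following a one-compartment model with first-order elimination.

At steady state Css = R₀ / CL = 233 / 11.20 = 20.80 mg/L

20.8 mg/L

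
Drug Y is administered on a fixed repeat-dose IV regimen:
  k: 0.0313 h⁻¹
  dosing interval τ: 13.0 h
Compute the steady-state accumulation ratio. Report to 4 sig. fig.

e^(−kτ) = e^(−0.03130 × 13.0) = 0.6657
Accumulation ratio R = 1 / (1 − e^(−kτ)) = 1 / (1 − 0.6657) = 2.991

2.991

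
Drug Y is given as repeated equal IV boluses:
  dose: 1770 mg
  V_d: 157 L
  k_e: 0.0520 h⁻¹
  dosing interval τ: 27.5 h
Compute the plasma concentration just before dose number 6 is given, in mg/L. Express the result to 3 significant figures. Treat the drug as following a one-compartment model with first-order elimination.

C₀ per dose = Dose / Vd = 1770 / 157 = 11.27 mg/L
Fraction remaining after one interval: r = e^(−kτ) = e^(−0.05200 × 27.5) = 0.2393
Before dose 6, 5 doses have been given (aged 1τ, 2τ, 3τ, 4τ, 5τ).
C_trough = C₀ × (r + r² + … + r^5) = C₀ × r(1−r^5)/(1−r)
        = 11.27 × 0.2393 × (1 − 0.0007847) / (1 − 0.2393) = 3.543 mg/L

3.54 mg/L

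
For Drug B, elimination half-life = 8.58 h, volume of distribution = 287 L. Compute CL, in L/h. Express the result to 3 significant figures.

k = ln2 / t½ = 0.693147 / 8.58 = 0.08079 h⁻¹
CL = k × Vd = 0.08079 × 287 = 23.19 L/h

23.2 L/h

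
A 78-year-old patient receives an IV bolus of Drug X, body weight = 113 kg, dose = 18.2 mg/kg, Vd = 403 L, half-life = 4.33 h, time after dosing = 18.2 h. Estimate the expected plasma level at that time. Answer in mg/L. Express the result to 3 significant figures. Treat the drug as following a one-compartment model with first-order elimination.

Total dose = 18.2 × 113 = 2057 mg
C₀ = Dose / Vd = 2057 / 403 = 5.104 mg/L
k = ln2 / t½ = 0.693147 / 4.33 = 0.1601 h⁻¹
C = C₀ · e^(−k·t) = 5.104 × e^(−0.1601 × 18.2)
  = 5.104 × 0.05427 = 0.2770 mg/L

0.277 mg/L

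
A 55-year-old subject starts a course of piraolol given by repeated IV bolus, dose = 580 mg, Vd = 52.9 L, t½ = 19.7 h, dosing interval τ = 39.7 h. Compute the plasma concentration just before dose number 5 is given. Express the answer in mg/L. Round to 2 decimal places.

3.59 mg/L

C₀ per dose = Dose / Vd = 580 / 52.9 = 10.96 mg/L
k = ln2 / t½ = 0.693147 / 19.7 = 0.03519 h⁻¹
Fraction remaining after one interval: r = e^(−kτ) = e^(−0.03519 × 39.7) = 0.2473
Before dose 5, 4 doses have been given (aged 1τ, 2τ, 3τ, 4τ).
C_trough = C₀ × (r + r² + … + r^4) = C₀ × r(1−r^4)/(1−r)
        = 10.96 × 0.2473 × (1 − 0.003740) / (1 − 0.2473) = 3.587 mg/L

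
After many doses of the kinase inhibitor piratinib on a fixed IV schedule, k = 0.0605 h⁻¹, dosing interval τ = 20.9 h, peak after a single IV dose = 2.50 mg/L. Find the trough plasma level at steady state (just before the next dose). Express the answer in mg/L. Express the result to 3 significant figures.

e^(−kτ) = e^(−0.06050 × 20.9) = 0.2824
Accumulation ratio R = 1 / (1 − e^(−kτ)) = 1 / (1 − 0.2824) = 1.394
Steady-state trough = C₀ × R × e^(−kτ) = 2.50 × 1.394 × 0.2824 = 0.9842 mg/L

0.984 mg/L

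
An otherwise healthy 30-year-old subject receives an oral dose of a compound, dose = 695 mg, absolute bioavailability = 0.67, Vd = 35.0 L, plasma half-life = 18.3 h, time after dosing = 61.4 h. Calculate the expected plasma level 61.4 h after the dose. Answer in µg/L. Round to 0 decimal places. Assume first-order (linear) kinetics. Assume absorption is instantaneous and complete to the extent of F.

1300 µg/L

Amount reaching circulation = F × Dose = 0.67 × 695.0 = 465.7 mg
C₀ = F·Dose / Vd = 465.7 / 35.0 = 13.31 mg/L
k = ln2 / t½ = 0.693147 / 18.3 = 0.03788 h⁻¹
C = C₀ · e^(−k·t) = 13.31 × e^(−0.03788 × 61.4)
  = 13.31 × 0.09770 = 1.300 mg/L
Convert: 1.300 mg/L × 1000 = 1300 µg/L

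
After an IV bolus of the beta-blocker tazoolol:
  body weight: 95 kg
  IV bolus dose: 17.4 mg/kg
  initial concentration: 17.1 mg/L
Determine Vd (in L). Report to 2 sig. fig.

97 L

Dose = 17.4 × 95 = 1653 mg
Vd = Dose / C₀ = 1653 / 17.1 = 96.67 L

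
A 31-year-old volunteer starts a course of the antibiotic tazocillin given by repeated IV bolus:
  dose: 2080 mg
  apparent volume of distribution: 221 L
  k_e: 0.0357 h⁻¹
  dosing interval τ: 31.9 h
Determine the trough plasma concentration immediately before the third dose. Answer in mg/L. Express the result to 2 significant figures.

4.0 mg/L

C₀ per dose = Dose / Vd = 2080 / 221 = 9.412 mg/L
Fraction remaining after one interval: r = e^(−kτ) = e^(−0.03570 × 31.9) = 0.3202
Before dose 3, 2 doses have been given (aged 1τ, 2τ).
C_trough = C₀ × (r + r²) = 9.412 × (0.3202 + 0.1025) = 3.978 mg/L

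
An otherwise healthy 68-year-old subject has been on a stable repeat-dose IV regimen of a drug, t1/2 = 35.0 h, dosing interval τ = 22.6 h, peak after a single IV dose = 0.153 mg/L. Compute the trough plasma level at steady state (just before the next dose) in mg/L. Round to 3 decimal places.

k = ln2 / t½ = 0.693147 / 35.0 = 0.01980 h⁻¹
e^(−kτ) = e^(−0.01980 × 22.6) = 0.6392
Accumulation ratio R = 1 / (1 − e^(−kτ)) = 1 / (1 − 0.6392) = 2.772
Steady-state trough = C₀ × R × e^(−kτ) = 0.153 × 2.772 × 0.6392 = 0.2711 mg/L

0.271 mg/L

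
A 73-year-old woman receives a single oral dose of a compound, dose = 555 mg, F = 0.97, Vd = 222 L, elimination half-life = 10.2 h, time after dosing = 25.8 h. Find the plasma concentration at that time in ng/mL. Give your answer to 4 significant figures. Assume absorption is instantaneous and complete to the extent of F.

Amount reaching circulation = F × Dose = 0.97 × 555.0 = 538.4 mg
C₀ = F·Dose / Vd = 538.4 / 222 = 2.425 mg/L
k = ln2 / t½ = 0.693147 / 10.2 = 0.06796 h⁻¹
C = C₀ · e^(−k·t) = 2.425 × e^(−0.06796 × 25.8)
  = 2.425 × 0.1732 = 0.4200 mg/L
Convert: 0.4200 mg/L × 1000 = 420.0 ng/mL

420.0 ng/mL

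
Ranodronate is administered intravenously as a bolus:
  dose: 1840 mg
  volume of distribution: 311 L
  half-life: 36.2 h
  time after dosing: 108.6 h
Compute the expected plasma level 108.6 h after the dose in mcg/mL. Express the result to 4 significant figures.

0.7395 mcg/mL

C₀ = Dose / Vd = 1840 / 311 = 5.916 mg/L
k = ln2 / t½ = 0.693147 / 36.2 = 0.01915 h⁻¹
t / t½ = 108.6 / 36.2 = 3 half-lives
C = C₀ × (1/2)^3 = 5.916 × 0.1250 = 0.7395 mg/L
(0.7395 mg/L = 0.7395 mcg/mL)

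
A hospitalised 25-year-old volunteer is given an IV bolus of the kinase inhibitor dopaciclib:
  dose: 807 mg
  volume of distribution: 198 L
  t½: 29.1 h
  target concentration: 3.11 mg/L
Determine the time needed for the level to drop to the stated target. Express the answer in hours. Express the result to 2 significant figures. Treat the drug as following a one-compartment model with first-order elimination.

11 h

C₀ = Dose / Vd = 807.0 / 198 = 4.076 mg/L
k = ln2 / t½ = 0.693147 / 29.1 = 0.02382 h⁻¹
t = ln(C₀ / C) / k = ln(4.076 / 3.11) / 0.02382
  = ln(1.311) / 0.02382 = 0.2708 / 0.02382 = 11.37 h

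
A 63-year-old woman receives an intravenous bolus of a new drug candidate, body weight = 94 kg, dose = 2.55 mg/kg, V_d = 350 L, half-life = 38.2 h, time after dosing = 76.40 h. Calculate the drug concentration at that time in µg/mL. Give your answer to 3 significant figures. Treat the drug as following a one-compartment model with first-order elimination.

0.171 µg/mL

Total dose = 2.55 × 94 = 239.7 mg
C₀ = Dose / Vd = 239.7 / 350 = 0.6849 mg/L
k = ln2 / t½ = 0.693147 / 38.2 = 0.01815 h⁻¹
t / t½ = 76.40 / 38.2 = 2 half-lives
C = C₀ × (1/2)^2 = 0.6849 × 0.2500 = 0.1712 mg/L
(0.1712 mg/L = 0.1712 µg/mL)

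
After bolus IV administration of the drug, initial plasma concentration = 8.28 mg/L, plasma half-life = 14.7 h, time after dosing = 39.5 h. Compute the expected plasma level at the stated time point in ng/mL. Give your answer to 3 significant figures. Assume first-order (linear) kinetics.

k = ln2 / t½ = 0.693147 / 14.7 = 0.04715 h⁻¹
C = C₀ · e^(−k·t) = 8.280 × e^(−0.04715 × 39.5)
  = 8.280 × 0.1553 = 1.286 mg/L
Convert: 1.286 mg/L × 1000 = 1286 ng/mL

1290 ng/mL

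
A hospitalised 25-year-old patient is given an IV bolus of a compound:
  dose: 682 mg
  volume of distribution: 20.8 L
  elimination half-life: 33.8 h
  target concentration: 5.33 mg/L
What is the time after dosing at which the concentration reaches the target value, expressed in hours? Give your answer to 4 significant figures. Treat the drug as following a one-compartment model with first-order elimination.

88.59 h

C₀ = Dose / Vd = 682.0 / 20.8 = 32.79 mg/L
k = ln2 / t½ = 0.693147 / 33.8 = 0.02051 h⁻¹
t = ln(C₀ / C) / k = ln(32.79 / 5.33) / 0.02051
  = ln(6.152) / 0.02051 = 1.817 / 0.02051 = 88.59 h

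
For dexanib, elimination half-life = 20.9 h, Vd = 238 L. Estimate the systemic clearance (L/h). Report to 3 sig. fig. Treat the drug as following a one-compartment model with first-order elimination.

7.89 L/h

k = ln2 / t½ = 0.693147 / 20.9 = 0.03316 h⁻¹
CL = k × Vd = 0.03316 × 238 = 7.892 L/h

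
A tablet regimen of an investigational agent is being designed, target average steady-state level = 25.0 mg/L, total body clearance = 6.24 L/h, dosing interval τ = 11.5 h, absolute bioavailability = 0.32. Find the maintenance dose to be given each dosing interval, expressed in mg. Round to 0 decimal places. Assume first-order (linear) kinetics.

At steady state, F × (Dose/τ) = Css × CL.
Dose = Css × CL × τ / F = 25.0 × 6.240 × 11.5 / 0.32 = 5606 mg

5606 mg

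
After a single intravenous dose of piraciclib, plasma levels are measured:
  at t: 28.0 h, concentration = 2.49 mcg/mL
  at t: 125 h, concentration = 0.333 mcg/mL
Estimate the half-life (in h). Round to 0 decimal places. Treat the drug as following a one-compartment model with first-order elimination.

k = ln(C₁/C₂) / (t₂ − t₁) = ln(2.49/0.333) / (125 − 28.0)
  = 2.012 / 97.00 = 0.02074 h⁻¹
t½ = ln2 / k = 0.693147 / 0.02074 = 33.42 h

33 h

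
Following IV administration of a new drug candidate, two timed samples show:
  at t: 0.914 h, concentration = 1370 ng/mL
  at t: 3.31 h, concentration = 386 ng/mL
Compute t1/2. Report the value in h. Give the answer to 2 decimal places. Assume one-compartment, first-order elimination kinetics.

1.31 h

k = ln(C₁/C₂) / (t₂ − t₁) = ln(1370/386) / (3.31 − 0.914)
  = 1.267 / 2.396 = 0.5288 h⁻¹
t½ = ln2 / k = 0.693147 / 0.5288 = 1.311 h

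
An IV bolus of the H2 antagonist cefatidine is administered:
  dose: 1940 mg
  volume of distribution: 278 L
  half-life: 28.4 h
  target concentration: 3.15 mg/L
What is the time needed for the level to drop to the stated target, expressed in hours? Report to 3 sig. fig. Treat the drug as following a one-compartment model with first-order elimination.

C₀ = Dose / Vd = 1940 / 278 = 6.978 mg/L
k = ln2 / t½ = 0.693147 / 28.4 = 0.02441 h⁻¹
t = ln(C₀ / C) / k = ln(6.978 / 3.15) / 0.02441
  = ln(2.215) / 0.02441 = 0.7953 / 0.02441 = 32.58 h

32.6 h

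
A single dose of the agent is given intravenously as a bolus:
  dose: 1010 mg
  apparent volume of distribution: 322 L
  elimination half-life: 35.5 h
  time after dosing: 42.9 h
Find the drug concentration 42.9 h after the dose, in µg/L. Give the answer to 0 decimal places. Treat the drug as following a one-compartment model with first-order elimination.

C₀ = Dose / Vd = 1010 / 322 = 3.137 mg/L
k = ln2 / t½ = 0.693147 / 35.5 = 0.01953 h⁻¹
C = C₀ · e^(−k·t) = 3.137 × e^(−0.01953 × 42.9)
  = 3.137 × 0.4326 = 1.357 mg/L
Convert: 1.357 mg/L × 1000 = 1357 µg/L

1357 µg/L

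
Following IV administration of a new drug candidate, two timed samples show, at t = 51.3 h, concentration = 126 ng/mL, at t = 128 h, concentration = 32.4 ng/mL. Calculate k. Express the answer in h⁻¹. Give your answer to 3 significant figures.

k = ln(C₁/C₂) / (t₂ − t₁) = ln(126/32.4) / (128 − 51.3)
  = 1.358 / 76.70 = 0.01771 h⁻¹

0.0177 h⁻¹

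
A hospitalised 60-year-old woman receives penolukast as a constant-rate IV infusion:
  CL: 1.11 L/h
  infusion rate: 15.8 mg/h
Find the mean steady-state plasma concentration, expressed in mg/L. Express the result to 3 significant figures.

14.2 mg/L

At steady state Css = R₀ / CL = 15.8 / 1.110 = 14.23 mg/L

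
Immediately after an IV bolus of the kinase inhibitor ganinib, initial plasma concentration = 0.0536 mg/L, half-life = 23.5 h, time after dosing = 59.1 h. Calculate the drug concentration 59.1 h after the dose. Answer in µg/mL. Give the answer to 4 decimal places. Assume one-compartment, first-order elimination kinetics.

k = ln2 / t½ = 0.693147 / 23.5 = 0.02950 h⁻¹
C = C₀ · e^(−k·t) = 0.05360 × e^(−0.02950 × 59.1)
  = 0.05360 × 0.1749 = 0.009375 mg/L
(0.009375 mg/L = 0.009375 µg/mL)

0.0094 µg/mL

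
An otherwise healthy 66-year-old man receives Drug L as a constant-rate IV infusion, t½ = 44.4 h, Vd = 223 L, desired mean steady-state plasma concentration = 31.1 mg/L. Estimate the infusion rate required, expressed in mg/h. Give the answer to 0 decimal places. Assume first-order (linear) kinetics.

k = ln2 / t½ = 0.693147 / 44.4 = 0.01561 h⁻¹
CL = k × Vd = 0.01561 × 223 = 3.481 L/h
At steady state, infusion rate R₀ = Css × CL = 31.1 × 3.481 = 108.3 mg/h

108 mg/h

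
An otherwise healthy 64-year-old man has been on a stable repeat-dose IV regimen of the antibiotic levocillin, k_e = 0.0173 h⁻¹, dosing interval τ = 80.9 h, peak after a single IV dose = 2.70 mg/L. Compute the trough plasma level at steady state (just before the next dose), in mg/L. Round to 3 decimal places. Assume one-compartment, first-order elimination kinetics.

e^(−kτ) = e^(−0.01730 × 80.9) = 0.2467
Accumulation ratio R = 1 / (1 − e^(−kτ)) = 1 / (1 − 0.2467) = 1.327
Steady-state trough = C₀ × R × e^(−kτ) = 2.70 × 1.327 × 0.2467 = 0.8839 mg/L

0.884 mg/L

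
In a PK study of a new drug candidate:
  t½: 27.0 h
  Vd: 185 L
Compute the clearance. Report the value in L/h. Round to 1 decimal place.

k = ln2 / t½ = 0.693147 / 27.0 = 0.02567 h⁻¹
CL = k × Vd = 0.02567 × 185 = 4.749 L/h

4.7 L/h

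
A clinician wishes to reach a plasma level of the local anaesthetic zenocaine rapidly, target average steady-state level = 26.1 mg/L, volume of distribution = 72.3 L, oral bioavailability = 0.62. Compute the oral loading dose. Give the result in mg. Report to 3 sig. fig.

LD = Css × Vd / F = 26.1 × 72.3 / 0.62 = 3044 mg

3040 mg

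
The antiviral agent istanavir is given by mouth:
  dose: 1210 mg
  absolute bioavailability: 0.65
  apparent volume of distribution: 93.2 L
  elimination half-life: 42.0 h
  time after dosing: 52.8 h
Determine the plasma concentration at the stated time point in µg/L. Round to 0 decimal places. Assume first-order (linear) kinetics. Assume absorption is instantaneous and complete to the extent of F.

3531 µg/L

Amount reaching circulation = F × Dose = 0.65 × 1210 = 786.5 mg
C₀ = F·Dose / Vd = 786.5 / 93.2 = 8.439 mg/L
k = ln2 / t½ = 0.693147 / 42.0 = 0.01650 h⁻¹
C = C₀ · e^(−k·t) = 8.439 × e^(−0.01650 × 52.8)
  = 8.439 × 0.4184 = 3.531 mg/L
Convert: 3.531 mg/L × 1000 = 3531 µg/L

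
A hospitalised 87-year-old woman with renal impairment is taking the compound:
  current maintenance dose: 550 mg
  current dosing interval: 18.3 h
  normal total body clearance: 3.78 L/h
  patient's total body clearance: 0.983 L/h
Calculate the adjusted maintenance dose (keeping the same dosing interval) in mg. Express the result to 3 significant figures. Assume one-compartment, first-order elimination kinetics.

To keep the same average steady-state level, dosing rate must scale with clearance.
CL ratio = 0.983 / 3.78 = 0.2601
New dose (same interval) = 550 × 0.2601 = 143.1 mg

143 mg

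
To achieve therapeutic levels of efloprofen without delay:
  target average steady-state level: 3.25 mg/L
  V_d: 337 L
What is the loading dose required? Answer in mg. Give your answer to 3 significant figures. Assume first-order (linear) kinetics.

LD = Css × Vd = 3.25 × 337 = 1095 mg

1100 mg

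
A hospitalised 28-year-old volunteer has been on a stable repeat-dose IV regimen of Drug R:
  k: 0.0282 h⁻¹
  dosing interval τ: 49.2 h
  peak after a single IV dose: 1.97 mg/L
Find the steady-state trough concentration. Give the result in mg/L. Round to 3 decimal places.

0.656 mg/L

e^(−kτ) = e^(−0.02820 × 49.2) = 0.2497
Accumulation ratio R = 1 / (1 − e^(−kτ)) = 1 / (1 − 0.2497) = 1.333
Steady-state trough = C₀ × R × e^(−kτ) = 1.97 × 1.333 × 0.2497 = 0.6557 mg/L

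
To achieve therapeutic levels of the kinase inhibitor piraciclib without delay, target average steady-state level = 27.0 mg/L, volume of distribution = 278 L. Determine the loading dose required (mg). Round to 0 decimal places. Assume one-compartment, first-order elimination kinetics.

7506 mg

LD = Css × Vd = 27.0 × 278 = 7506 mg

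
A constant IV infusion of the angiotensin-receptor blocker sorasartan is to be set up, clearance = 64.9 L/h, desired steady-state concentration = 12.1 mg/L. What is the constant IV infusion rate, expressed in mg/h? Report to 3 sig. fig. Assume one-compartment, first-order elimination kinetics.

785 mg/h

At steady state, infusion rate R₀ = Css × CL = 12.1 × 64.90 = 785.3 mg/h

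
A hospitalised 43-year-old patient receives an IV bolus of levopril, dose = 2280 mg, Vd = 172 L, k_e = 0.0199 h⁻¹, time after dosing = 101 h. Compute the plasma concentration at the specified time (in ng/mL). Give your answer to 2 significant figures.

C₀ = Dose / Vd = 2280 / 172 = 13.26 mg/L
C = C₀ · e^(−k·t) = 13.26 × e^(−0.01990 × 101)
  = 13.26 × 0.1340 = 1.777 mg/L
Convert: 1.777 mg/L × 1000 = 1777 ng/mL

1800 ng/mL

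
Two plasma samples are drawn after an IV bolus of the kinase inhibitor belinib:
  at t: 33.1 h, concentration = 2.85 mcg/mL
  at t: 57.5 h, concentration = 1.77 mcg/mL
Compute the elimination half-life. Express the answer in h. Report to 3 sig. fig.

k = ln(C₁/C₂) / (t₂ − t₁) = ln(2.85/1.77) / (57.5 − 33.1)
  = 0.4763 / 24.40 = 0.01952 h⁻¹
t½ = ln2 / k = 0.693147 / 0.01952 = 35.51 h

35.5 h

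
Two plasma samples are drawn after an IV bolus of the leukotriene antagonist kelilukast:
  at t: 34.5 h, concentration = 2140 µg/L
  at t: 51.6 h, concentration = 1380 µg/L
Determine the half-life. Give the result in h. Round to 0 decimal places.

27 h

k = ln(C₁/C₂) / (t₂ − t₁) = ln(2140/1380) / (51.6 − 34.5)
  = 0.4387 / 17.10 = 0.02565 h⁻¹
t½ = ln2 / k = 0.693147 / 0.02565 = 27.02 h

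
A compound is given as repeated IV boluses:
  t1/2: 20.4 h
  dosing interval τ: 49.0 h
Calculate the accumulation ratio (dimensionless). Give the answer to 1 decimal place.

1.2

k = ln2 / t½ = 0.693147 / 20.4 = 0.03398 h⁻¹
e^(−kτ) = e^(−0.03398 × 49.0) = 0.1892
Accumulation ratio R = 1 / (1 − e^(−kτ)) = 1 / (1 − 0.1892) = 1.233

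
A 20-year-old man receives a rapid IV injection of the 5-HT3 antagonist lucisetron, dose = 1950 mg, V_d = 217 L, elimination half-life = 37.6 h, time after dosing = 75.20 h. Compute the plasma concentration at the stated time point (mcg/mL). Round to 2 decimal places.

C₀ = Dose / Vd = 1950 / 217 = 8.986 mg/L
k = ln2 / t½ = 0.693147 / 37.6 = 0.01843 h⁻¹
t / t½ = 75.20 / 37.6 = 2 half-lives
C = C₀ × (1/2)^2 = 8.986 × 0.2500 = 2.247 mg/L
(2.247 mg/L = 2.247 mcg/mL)

2.25 mcg/mL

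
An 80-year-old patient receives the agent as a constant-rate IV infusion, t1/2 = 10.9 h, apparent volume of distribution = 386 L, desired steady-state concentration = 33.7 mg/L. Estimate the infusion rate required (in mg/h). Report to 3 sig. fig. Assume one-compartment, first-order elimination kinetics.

k = ln2 / t½ = 0.693147 / 10.9 = 0.06359 h⁻¹
CL = k × Vd = 0.06359 × 386 = 24.55 L/h
At steady state, infusion rate R₀ = Css × CL = 33.7 × 24.55 = 827.3 mg/h

827 mg/h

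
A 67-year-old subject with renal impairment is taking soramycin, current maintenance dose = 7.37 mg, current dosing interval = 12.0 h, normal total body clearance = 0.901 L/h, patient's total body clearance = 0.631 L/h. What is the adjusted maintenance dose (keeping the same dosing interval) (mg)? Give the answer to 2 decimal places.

5.16 mg

To keep the same average steady-state level, dosing rate must scale with clearance.
CL ratio = 0.631 / 0.901 = 0.7003
New dose (same interval) = 7.37 × 0.7003 = 5.161 mg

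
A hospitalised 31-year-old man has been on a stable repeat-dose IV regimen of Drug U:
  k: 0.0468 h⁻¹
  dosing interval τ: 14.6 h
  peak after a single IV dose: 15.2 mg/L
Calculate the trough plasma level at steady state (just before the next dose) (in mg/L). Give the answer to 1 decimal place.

e^(−kτ) = e^(−0.04680 × 14.6) = 0.5050
Accumulation ratio R = 1 / (1 − e^(−kτ)) = 1 / (1 − 0.5050) = 2.020
Steady-state trough = C₀ × R × e^(−kτ) = 15.2 × 2.020 × 0.5050 = 15.51 mg/L

15.5 mg/L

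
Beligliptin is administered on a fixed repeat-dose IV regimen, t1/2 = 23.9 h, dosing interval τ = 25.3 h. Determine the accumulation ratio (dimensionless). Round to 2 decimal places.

1.92

k = ln2 / t½ = 0.693147 / 23.9 = 0.02900 h⁻¹
e^(−kτ) = e^(−0.02900 × 25.3) = 0.4801
Accumulation ratio R = 1 / (1 − e^(−kτ)) = 1 / (1 − 0.4801) = 1.923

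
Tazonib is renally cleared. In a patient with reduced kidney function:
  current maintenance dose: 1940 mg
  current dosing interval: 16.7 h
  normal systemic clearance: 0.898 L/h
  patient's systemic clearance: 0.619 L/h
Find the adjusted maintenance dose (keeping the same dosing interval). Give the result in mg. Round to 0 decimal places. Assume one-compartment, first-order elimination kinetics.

1337 mg

To keep the same average steady-state level, dosing rate must scale with clearance.
CL ratio = 0.619 / 0.898 = 0.6893
New dose (same interval) = 1940 × 0.6893 = 1337 mg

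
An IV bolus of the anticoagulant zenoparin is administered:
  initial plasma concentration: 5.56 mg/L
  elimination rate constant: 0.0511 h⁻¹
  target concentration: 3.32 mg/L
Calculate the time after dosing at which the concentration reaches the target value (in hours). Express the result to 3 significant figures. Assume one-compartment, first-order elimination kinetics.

10.1 h

t = ln(C₀ / C) / k = ln(5.560 / 3.32) / 0.05110
  = ln(1.675) / 0.05110 = 0.5158 / 0.05110 = 10.09 h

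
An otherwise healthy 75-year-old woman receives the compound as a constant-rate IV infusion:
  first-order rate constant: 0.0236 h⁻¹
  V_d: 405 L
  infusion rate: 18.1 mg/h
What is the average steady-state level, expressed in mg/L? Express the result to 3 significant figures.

CL = k × Vd = 0.02360 × 405 = 9.558 L/h
At steady state Css = R₀ / CL = 18.1 / 9.558 = 1.894 mg/L

1.89 mg/L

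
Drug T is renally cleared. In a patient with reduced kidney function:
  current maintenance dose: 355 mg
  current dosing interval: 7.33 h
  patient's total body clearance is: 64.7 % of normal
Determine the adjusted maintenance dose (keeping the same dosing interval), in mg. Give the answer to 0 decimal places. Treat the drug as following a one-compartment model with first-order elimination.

230 mg

To keep the same average steady-state level, dosing rate must scale with clearance.
CL ratio = 64.7 / 100 = 0.6470
New dose (same interval) = 355 × 0.6470 = 229.7 mg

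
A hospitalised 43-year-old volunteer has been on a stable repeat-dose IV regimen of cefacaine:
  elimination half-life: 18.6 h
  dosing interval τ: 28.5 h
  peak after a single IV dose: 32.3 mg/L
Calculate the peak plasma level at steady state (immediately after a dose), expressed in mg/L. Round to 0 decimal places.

49 mg/L

k = ln2 / t½ = 0.693147 / 18.6 = 0.03727 h⁻¹
e^(−kτ) = e^(−0.03727 × 28.5) = 0.3457
Accumulation ratio R = 1 / (1 − e^(−kτ)) = 1 / (1 − 0.3457) = 1.528
Steady-state peak = C₀ × R = 32.3 × 1.528 = 49.35 mg/L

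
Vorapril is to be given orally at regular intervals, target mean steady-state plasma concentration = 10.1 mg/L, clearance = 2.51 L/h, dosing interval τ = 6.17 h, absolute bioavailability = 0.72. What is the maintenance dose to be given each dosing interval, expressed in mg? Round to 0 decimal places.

At steady state, F × (Dose/τ) = Css × CL.
Dose = Css × CL × τ / F = 10.1 × 2.510 × 6.17 / 0.72 = 217.2 mg

217 mg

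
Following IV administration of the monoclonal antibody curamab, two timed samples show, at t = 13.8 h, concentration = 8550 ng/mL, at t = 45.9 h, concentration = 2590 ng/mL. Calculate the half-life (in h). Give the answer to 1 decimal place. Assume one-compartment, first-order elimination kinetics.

18.6 h

k = ln(C₁/C₂) / (t₂ − t₁) = ln(8550/2590) / (45.9 − 13.8)
  = 1.194 / 32.10 = 0.03720 h⁻¹
t½ = ln2 / k = 0.693147 / 0.03720 = 18.63 h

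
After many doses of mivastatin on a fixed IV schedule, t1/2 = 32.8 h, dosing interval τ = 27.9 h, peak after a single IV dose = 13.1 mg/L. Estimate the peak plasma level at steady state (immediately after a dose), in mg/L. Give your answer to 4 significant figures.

29.41 mg/L

k = ln2 / t½ = 0.693147 / 32.8 = 0.02113 h⁻¹
e^(−kτ) = e^(−0.02113 × 27.9) = 0.5546
Accumulation ratio R = 1 / (1 − e^(−kτ)) = 1 / (1 − 0.5546) = 2.245
Steady-state peak = C₀ × R = 13.1 × 2.245 = 29.41 mg/L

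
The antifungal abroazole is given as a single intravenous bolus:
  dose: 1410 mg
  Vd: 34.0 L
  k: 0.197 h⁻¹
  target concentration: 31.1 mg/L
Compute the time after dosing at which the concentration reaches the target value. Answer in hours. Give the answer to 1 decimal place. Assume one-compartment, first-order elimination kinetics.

1.5 h

C₀ = Dose / Vd = 1410 / 34.0 = 41.47 mg/L
t = ln(C₀ / C) / k = ln(41.47 / 31.1) / 0.1970
  = ln(1.333) / 0.1970 = 0.2874 / 0.1970 = 1.459 h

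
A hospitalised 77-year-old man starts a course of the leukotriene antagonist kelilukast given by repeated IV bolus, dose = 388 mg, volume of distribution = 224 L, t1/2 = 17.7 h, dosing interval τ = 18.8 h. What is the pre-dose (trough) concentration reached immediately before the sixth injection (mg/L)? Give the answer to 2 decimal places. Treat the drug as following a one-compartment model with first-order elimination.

1.55 mg/L

C₀ per dose = Dose / Vd = 388 / 224 = 1.732 mg/L
k = ln2 / t½ = 0.693147 / 17.7 = 0.03916 h⁻¹
Fraction remaining after one interval: r = e^(−kτ) = e^(−0.03916 × 18.8) = 0.4789
Before dose 6, 5 doses have been given (aged 1τ, 2τ, 3τ, 4τ, 5τ).
C_trough = C₀ × (r + r² + … + r^5) = C₀ × r(1−r^5)/(1−r)
        = 1.732 × 0.4789 × (1 − 0.02519) / (1 − 0.4789) = 1.552 mg/L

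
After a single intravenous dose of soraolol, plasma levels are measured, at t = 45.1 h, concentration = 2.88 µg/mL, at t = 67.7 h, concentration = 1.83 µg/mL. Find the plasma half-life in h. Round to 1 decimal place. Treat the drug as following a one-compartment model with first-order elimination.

k = ln(C₁/C₂) / (t₂ − t₁) = ln(2.88/1.83) / (67.7 − 45.1)
  = 0.4535 / 22.60 = 0.02007 h⁻¹
t½ = ln2 / k = 0.693147 / 0.02007 = 34.54 h

34.5 h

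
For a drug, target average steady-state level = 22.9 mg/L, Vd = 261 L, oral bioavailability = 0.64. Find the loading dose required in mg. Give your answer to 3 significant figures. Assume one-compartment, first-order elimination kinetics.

LD = Css × Vd / F = 22.9 × 261 / 0.64 = 9339 mg

9340 mg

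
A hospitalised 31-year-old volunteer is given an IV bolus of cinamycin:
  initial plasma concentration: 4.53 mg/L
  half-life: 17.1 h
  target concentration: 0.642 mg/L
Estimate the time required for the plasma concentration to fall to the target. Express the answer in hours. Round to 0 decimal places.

k = ln2 / t½ = 0.693147 / 17.1 = 0.04053 h⁻¹
t = ln(C₀ / C) / k = ln(4.530 / 0.642) / 0.04053
  = ln(7.056) / 0.04053 = 1.954 / 0.04053 = 48.21 h

48 h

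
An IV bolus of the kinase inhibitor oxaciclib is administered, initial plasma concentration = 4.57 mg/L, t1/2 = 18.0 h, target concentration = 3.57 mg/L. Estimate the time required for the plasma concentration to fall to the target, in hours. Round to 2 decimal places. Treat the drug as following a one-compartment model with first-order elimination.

k = ln2 / t½ = 0.693147 / 18.0 = 0.03851 h⁻¹
t = ln(C₀ / C) / k = ln(4.570 / 3.57) / 0.03851
  = ln(1.280) / 0.03851 = 0.2469 / 0.03851 = 6.411 h

6.41 h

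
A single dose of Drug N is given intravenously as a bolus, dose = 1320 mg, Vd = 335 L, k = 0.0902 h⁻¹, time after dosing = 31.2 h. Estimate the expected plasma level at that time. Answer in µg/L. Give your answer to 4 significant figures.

C₀ = Dose / Vd = 1320 / 335 = 3.940 mg/L
C = C₀ · e^(−k·t) = 3.940 × e^(−0.09020 × 31.2)
  = 3.940 × 0.05995 = 0.2362 mg/L
Convert: 0.2362 mg/L × 1000 = 236.2 µg/L

236.2 µg/L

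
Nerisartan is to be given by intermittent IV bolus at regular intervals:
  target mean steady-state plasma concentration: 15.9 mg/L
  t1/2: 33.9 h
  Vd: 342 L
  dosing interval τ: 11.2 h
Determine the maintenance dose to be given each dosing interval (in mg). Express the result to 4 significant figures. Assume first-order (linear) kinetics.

k = ln2 / t½ = 0.693147 / 33.9 = 0.02045 h⁻¹
CL = k × Vd = 0.02045 × 342 = 6.994 L/h
At steady state, Dose/τ = Css × CL.
Dose = Css × CL × τ = 15.9 × 6.994 × 11.2 = 1245 mg

1245 mg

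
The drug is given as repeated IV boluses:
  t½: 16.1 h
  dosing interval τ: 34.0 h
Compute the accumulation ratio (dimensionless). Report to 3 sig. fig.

k = ln2 / t½ = 0.693147 / 16.1 = 0.04305 h⁻¹
e^(−kτ) = e^(−0.04305 × 34.0) = 0.2314
Accumulation ratio R = 1 / (1 − e^(−kτ)) = 1 / (1 − 0.2314) = 1.301

1.30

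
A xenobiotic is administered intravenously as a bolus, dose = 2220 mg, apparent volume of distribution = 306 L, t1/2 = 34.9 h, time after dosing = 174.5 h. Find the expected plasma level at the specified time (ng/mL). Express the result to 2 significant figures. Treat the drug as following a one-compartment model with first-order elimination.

C₀ = Dose / Vd = 2220 / 306 = 7.255 mg/L
k = ln2 / t½ = 0.693147 / 34.9 = 0.01986 h⁻¹
t / t½ = 174.5 / 34.9 = 5 half-lives
C = C₀ × (1/2)^5 = 7.255 × 0.03125 = 0.2267 mg/L
Convert: 0.2267 mg/L × 1000 = 226.7 ng/mL

230 ng/mL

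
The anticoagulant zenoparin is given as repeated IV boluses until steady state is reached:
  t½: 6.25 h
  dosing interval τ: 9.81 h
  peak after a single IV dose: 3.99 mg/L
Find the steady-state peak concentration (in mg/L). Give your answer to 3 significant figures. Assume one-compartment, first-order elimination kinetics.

k = ln2 / t½ = 0.693147 / 6.25 = 0.1109 h⁻¹
e^(−kτ) = e^(−0.1109 × 9.81) = 0.3369
Accumulation ratio R = 1 / (1 − e^(−kτ)) = 1 / (1 − 0.3369) = 1.508
Steady-state peak = C₀ × R = 3.99 × 1.508 = 6.017 mg/L

6.02 mg/L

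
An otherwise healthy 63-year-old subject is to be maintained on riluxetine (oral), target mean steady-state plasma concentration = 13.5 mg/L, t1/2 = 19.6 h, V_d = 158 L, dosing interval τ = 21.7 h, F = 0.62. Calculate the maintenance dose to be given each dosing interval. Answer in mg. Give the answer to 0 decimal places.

2640 mg

k = ln2 / t½ = 0.693147 / 19.6 = 0.03536 h⁻¹
CL = k × Vd = 0.03536 × 158 = 5.587 L/h
At steady state, F × (Dose/τ) = Css × CL.
Dose = Css × CL × τ / F = 13.5 × 5.587 × 21.7 / 0.62 = 2640 mg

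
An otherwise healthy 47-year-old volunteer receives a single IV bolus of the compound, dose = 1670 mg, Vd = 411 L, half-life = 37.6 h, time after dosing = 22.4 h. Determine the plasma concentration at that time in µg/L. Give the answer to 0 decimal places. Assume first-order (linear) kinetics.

2689 µg/L

C₀ = Dose / Vd = 1670 / 411 = 4.063 mg/L
k = ln2 / t½ = 0.693147 / 37.6 = 0.01843 h⁻¹
C = C₀ · e^(−k·t) = 4.063 × e^(−0.01843 × 22.4)
  = 4.063 × 0.6618 = 2.689 mg/L
Convert: 2.689 mg/L × 1000 = 2689 µg/L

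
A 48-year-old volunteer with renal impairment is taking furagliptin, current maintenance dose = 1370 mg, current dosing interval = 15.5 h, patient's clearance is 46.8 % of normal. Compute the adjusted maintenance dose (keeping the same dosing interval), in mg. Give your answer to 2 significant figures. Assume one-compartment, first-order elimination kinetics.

640 mg

To keep the same average steady-state level, dosing rate must scale with clearance.
CL ratio = 46.8 / 100 = 0.4680
New dose (same interval) = 1370 × 0.4680 = 641.2 mg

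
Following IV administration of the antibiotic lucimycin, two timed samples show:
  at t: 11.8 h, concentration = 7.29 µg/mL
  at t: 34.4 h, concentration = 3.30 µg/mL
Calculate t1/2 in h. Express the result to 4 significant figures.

k = ln(C₁/C₂) / (t₂ − t₁) = ln(7.29/3.30) / (34.4 − 11.8)
  = 0.7926 / 22.60 = 0.03507 h⁻¹
t½ = ln2 / k = 0.693147 / 0.03507 = 19.76 h

19.76 h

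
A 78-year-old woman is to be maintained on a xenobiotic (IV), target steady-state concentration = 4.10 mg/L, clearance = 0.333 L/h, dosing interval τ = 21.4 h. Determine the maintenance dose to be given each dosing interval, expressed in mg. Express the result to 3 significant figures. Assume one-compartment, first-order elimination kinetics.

At steady state, Dose/τ = Css × CL.
Dose = Css × CL × τ = 4.10 × 0.3330 × 21.4 = 29.22 mg

29.2 mg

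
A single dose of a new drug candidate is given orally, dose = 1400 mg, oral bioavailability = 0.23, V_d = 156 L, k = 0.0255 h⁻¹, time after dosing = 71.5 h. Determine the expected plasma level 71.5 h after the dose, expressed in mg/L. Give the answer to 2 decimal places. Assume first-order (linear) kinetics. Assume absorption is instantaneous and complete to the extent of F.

0.33 mg/L

Amount reaching circulation = F × Dose = 0.23 × 1400 = 322.0 mg
C₀ = F·Dose / Vd = 322.0 / 156 = 2.064 mg/L
C = C₀ · e^(−k·t) = 2.064 × e^(−0.02550 × 71.5)
  = 2.064 × 0.1615 = 0.3333 mg/L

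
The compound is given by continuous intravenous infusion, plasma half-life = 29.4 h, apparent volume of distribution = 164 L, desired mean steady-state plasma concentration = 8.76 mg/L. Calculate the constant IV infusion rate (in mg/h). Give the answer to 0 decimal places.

34 mg/h

k = ln2 / t½ = 0.693147 / 29.4 = 0.02358 h⁻¹
CL = k × Vd = 0.02358 × 164 = 3.867 L/h
At steady state, infusion rate R₀ = Css × CL = 8.76 × 3.867 = 33.87 mg/h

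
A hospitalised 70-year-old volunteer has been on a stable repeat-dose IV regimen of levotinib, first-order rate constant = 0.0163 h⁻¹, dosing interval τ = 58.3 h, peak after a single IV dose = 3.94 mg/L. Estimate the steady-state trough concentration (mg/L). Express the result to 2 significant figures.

2.5 mg/L

e^(−kτ) = e^(−0.01630 × 58.3) = 0.3866
Accumulation ratio R = 1 / (1 − e^(−kτ)) = 1 / (1 − 0.3866) = 1.630
Steady-state trough = C₀ × R × e^(−kτ) = 3.94 × 1.630 × 0.3866 = 2.483 mg/L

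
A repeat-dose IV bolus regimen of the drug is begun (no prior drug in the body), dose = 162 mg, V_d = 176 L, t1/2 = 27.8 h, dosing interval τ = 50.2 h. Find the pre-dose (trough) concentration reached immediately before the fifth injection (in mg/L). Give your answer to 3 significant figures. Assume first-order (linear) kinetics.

0.366 mg/L

C₀ per dose = Dose / Vd = 162 / 176 = 0.9205 mg/L
k = ln2 / t½ = 0.693147 / 27.8 = 0.02493 h⁻¹
Fraction remaining after one interval: r = e^(−kτ) = e^(−0.02493 × 50.2) = 0.2861
Before dose 5, 4 doses have been given (aged 1τ, 2τ, 3τ, 4τ).
C_trough = C₀ × (r + r² + … + r^4) = C₀ × r(1−r^4)/(1−r)
        = 0.9205 × 0.2861 × (1 − 0.006700) / (1 − 0.2861) = 0.3664 mg/L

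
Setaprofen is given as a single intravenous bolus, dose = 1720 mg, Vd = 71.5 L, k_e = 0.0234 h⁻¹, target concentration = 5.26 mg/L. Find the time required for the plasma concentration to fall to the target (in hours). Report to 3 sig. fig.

C₀ = Dose / Vd = 1720 / 71.5 = 24.06 mg/L
t = ln(C₀ / C) / k = ln(24.06 / 5.26) / 0.02340
  = ln(4.574) / 0.02340 = 1.520 / 0.02340 = 64.96 h

65.0 h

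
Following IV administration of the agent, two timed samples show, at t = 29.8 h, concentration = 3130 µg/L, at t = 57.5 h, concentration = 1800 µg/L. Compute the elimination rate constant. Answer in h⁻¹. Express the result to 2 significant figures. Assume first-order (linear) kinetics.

0.020 h⁻¹

k = ln(C₁/C₂) / (t₂ − t₁) = ln(3130/1800) / (57.5 − 29.8)
  = 0.5532 / 27.70 = 0.01997 h⁻¹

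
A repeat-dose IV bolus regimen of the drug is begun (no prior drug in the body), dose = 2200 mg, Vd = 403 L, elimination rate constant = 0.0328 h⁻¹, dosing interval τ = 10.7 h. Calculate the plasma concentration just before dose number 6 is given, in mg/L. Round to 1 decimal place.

C₀ per dose = Dose / Vd = 2200 / 403 = 5.459 mg/L
Fraction remaining after one interval: r = e^(−kτ) = e^(−0.03280 × 10.7) = 0.7040
Before dose 6, 5 doses have been given (aged 1τ, 2τ, 3τ, 4τ, 5τ).
C_trough = C₀ × (r + r² + … + r^5) = C₀ × r(1−r^5)/(1−r)
        = 5.459 × 0.7040 × (1 − 0.1729) / (1 − 0.7040) = 10.74 mg/L

10.7 mg/L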